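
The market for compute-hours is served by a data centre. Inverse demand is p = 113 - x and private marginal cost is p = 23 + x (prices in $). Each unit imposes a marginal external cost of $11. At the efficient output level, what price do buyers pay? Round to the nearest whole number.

Social marginal cost = private MC + MEC = 34 + x.
Set SMC = demand: 34 + x = 113 - x → x* = 39.5000.
Consumer price on the demand curve at x*: 113 − 1×39.5000 = 73.5000.

P = $74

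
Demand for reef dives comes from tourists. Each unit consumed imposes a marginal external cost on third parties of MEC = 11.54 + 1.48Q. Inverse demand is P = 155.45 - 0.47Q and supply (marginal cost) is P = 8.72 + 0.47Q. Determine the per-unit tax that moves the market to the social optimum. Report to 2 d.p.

tax = 94.22 per unit

Social marginal benefit = demand − MEC = 143.91 - 1.95Q.
Set SMB = MC: 143.91 - 1.95Q = 8.72 + 0.47Q → Q* = 55.8636.
The Pigouvian tax equals MEC at Q*: 11.54 + 1.48×55.8636 = 94.2181.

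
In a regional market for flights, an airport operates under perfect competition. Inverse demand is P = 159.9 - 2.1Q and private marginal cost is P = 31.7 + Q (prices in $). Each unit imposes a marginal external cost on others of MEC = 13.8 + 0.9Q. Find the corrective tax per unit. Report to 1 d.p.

Social marginal cost = private MC + MEC = 45.5 + 1.9Q.
Set SMC = demand: 45.5 + 1.9Q = 159.9 - 2.1Q → Q* = 28.6000.
The Pigouvian tax equals MEC at Q*: 13.8 + 0.9×28.6000 = 39.5400.

tax = $39.5 per unit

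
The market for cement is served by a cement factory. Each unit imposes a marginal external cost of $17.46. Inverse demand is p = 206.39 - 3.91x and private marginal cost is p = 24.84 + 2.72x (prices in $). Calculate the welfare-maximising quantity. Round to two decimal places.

x* = 24.75

Social marginal cost = private MC + MEC = 42.30 + 2.72x.
Set SMC = demand: 42.30 + 2.72x = 206.39 - 3.91x → x* = 24.7496.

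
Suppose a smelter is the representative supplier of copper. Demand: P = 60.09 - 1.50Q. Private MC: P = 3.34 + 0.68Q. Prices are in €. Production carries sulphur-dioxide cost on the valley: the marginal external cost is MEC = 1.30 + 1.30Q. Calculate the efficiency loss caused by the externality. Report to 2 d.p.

Market equilibrium (private): 3.34 + 0.68Q = 60.09 - 1.50Q → Q_m = 26.0321.
Social marginal cost = private MC + MEC = 4.64 + 1.98Q.
Set SMC = demand: 4.64 + 1.98Q = 60.09 - 1.50Q → Q* = 15.9339.
Height of the DWL triangle at Q_m is SMC(Q_m) − demand(Q_m) = MEC(Q_m) = 35.1417.
DWL = ½ × 10.0982 × 35.1417 = 177.4340.

DWL = €177.43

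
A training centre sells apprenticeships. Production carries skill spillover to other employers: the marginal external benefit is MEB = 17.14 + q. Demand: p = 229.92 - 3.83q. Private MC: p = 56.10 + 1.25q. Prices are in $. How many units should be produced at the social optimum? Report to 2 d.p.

q* = 46.80

Social marginal cost = private MC − MEB = 38.96 + 0.25q.
Set SMC = demand: 38.96 + 0.25q = 229.92 - 3.83q → q* = 46.8039.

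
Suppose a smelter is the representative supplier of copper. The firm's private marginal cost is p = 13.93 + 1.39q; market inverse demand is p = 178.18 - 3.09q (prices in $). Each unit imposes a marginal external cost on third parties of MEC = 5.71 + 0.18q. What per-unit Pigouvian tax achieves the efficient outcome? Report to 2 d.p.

Social marginal cost = private MC + MEC = 19.64 + 1.57q.
Set SMC = demand: 19.64 + 1.57q = 178.18 - 3.09q → q* = 34.0215.
The Pigouvian tax equals MEC at q*: 5.71 + 0.18×34.0215 = 11.8339.

tax = $11.83 per unit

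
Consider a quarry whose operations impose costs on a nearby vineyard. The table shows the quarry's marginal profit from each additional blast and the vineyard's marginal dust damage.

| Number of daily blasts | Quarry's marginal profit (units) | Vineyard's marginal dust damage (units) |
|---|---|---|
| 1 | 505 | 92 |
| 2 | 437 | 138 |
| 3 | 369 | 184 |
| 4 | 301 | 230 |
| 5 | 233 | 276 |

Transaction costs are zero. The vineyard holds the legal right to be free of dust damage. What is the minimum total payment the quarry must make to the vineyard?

644

Efficient level: marginal profit ≥ marginal dust damage through level 4, so k* = 4.
With the vineyard holding the right, the quarry must at least compensate total damage at k*: 92 + 138 + 184 + 230 = 644.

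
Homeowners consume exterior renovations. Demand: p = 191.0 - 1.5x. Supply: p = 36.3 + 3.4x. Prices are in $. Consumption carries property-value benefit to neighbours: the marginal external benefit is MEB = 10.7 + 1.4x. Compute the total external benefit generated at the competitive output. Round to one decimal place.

Market equilibrium (private): 36.3 + 3.4x = 191.0 - 1.5x → x_m = 31.5714.
Total external benefit = ∫₀^{x_m} (10.7 + 1.4x) dx = 10.7×31.5714 + ½×1.4×31.5714² = 1035.5413.

$1035.5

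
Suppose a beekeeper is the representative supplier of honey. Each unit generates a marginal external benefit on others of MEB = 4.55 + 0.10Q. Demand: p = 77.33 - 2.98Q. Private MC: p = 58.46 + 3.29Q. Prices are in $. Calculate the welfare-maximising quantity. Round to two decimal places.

Q* = 3.80

Social marginal cost = private MC − MEB = 53.91 + 3.19Q.
Set SMC = demand: 53.91 + 3.19Q = 77.33 - 2.98Q → Q* = 3.7958.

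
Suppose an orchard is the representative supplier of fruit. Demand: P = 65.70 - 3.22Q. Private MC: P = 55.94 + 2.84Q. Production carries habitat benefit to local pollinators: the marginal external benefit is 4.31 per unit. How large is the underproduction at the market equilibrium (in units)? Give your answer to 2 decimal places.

0.71 units

Market equilibrium (private): 55.94 + 2.84Q = 65.70 - 3.22Q → Q_m = 1.6106.
Social marginal cost = private MC − MEB = 51.63 + 2.84Q.
Set SMC = demand: 51.63 + 2.84Q = 65.70 - 3.22Q → Q* = 2.3218.
Gap = |1.6106 − 2.3218| = 0.7112.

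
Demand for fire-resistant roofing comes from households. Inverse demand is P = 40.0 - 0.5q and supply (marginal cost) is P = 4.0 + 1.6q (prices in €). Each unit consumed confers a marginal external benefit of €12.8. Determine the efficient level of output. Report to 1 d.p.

Social marginal benefit = demand + MEB = 52.8 - 0.5q.
Set SMB = MC: 52.8 - 0.5q = 4.0 + 1.6q → q* = 23.2381.

q* = 23.2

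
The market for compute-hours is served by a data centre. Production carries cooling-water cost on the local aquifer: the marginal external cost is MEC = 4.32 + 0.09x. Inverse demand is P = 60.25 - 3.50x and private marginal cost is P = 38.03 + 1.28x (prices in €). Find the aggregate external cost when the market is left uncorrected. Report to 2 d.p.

Market equilibrium (private): 38.03 + 1.28x = 60.25 - 3.50x → x_m = 4.6485.
Total external cost = ∫₀^{x_m} (4.32 + 0.09x) dx = 4.32×4.6485 + ½×0.09×4.6485² = 21.0539.

€21.05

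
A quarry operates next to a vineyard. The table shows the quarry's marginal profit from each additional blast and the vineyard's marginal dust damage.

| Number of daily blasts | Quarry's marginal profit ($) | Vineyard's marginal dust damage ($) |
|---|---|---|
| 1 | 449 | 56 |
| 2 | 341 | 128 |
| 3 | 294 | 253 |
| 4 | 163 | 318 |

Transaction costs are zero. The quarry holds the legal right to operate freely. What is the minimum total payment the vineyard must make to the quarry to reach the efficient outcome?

Left alone the quarry would choose level 4 (marginal profit stays positive).
Efficient level: k* = 3 (marginal profit ≥ marginal dust damage through 3).
The vineyard must at least cover the quarry's forgone profit from cutting 4→3: 163 = 163.

$163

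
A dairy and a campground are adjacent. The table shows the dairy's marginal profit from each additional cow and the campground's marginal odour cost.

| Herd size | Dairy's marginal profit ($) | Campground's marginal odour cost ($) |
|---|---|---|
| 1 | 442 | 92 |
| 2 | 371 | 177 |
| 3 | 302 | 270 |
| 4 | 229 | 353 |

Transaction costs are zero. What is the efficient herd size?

Bargaining reaches the level where marginal profit last exceeds marginal odour cost.
That holds through level 3 (302 ≥ 270) but not at 4 (229 < 353).

3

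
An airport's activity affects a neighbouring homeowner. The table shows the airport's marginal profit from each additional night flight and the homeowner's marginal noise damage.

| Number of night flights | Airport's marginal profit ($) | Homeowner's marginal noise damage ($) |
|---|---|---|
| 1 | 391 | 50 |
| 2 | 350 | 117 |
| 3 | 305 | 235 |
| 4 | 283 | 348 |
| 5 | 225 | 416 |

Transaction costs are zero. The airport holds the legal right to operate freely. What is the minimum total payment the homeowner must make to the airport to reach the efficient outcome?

$508

Left alone the airport would choose level 5 (marginal profit stays positive).
Efficient level: k* = 3 (marginal profit ≥ marginal noise damage through 3).
The homeowner must at least cover the airport's forgone profit from cutting 5→3: 283 + 225 = 508.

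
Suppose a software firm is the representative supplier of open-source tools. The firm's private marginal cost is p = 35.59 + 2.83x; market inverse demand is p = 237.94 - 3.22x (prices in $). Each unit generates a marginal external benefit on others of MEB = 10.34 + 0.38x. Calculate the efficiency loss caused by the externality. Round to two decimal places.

DWL = $46.85

Market equilibrium (private): 35.59 + 2.83x = 237.94 - 3.22x → x_m = 33.4463.
Social marginal cost = private MC − MEB = 25.25 + 2.45x.
Set SMC = demand: 25.25 + 2.45x = 237.94 - 3.22x → x* = 37.5115.
Between x* and x_m the wedge demand − SMC runs linearly from 0 to MEB(x_m), so the loss is a triangle.
DWL = ½ × 4.0652 × 23.0496 = 46.8506.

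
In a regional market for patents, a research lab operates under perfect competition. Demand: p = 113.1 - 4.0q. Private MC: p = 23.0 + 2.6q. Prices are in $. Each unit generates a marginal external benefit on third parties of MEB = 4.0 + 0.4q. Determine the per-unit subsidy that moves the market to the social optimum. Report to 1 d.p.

subsidy = $10.1 per unit

Social marginal cost = private MC − MEB = 19.0 + 2.2q.
Set SMC = demand: 19.0 + 2.2q = 113.1 - 4.0q → q* = 15.1774.
The Pigouvian subsidy equals MEB at q*: 4.0 + 0.4×15.1774 = 10.0710.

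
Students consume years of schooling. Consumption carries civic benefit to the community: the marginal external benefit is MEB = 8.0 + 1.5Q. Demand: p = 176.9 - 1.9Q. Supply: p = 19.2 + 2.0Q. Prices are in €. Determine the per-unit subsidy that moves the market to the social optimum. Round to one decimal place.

subsidy = €111.6 per unit

Social marginal benefit = demand + MEB = 184.9 - 0.4Q.
Set SMB = MC: 184.9 - 0.4Q = 19.2 + 2.0Q → Q* = 69.0417.
The Pigouvian subsidy equals MEB at Q*: 8.0 + 1.5×69.0417 = 111.5626.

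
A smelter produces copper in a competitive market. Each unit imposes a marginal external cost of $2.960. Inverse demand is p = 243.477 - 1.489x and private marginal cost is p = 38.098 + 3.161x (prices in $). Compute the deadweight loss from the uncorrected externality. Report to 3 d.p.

Market equilibrium (private): 38.098 + 3.161x = 243.477 - 1.489x → x_m = 44.1675.
Social marginal cost = private MC + MEC = 41.058 + 3.161x.
Set SMC = demand: 41.058 + 3.161x = 243.477 - 1.489x → x* = 43.5310.
The welfare-loss triangle has base |x_m − x*| and height MEC(x_m) (the vertical gap between SMC and demand is zero at x* and MEC at x_m).
DWL = ½ × 0.6365 × 2.9600 = 0.9420.

DWL = $0.942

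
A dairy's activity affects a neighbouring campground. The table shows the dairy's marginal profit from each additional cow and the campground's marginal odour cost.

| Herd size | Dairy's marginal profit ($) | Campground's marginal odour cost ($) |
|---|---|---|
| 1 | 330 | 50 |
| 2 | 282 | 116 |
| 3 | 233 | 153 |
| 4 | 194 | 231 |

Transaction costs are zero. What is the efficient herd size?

Bargaining reaches the level where marginal profit last exceeds marginal odour cost.
That holds through level 3 (233 ≥ 153) but not at 4 (194 < 231).

3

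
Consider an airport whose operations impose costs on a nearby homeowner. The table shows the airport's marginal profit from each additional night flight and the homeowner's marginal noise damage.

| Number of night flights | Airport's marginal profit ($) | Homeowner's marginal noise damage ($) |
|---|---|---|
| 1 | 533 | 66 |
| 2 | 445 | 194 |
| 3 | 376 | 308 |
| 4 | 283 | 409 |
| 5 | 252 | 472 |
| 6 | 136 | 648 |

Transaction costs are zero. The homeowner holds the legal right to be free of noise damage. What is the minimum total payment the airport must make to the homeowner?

$568

Efficient level: marginal profit ≥ marginal noise damage through level 3, so k* = 3.
With the homeowner holding the right, the airport must at least compensate total damage at k*: 66 + 194 + 308 = 568.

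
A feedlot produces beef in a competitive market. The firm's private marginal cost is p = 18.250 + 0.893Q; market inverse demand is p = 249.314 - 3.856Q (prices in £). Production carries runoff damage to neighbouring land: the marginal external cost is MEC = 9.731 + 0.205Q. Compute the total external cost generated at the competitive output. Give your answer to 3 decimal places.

£716.117

Market equilibrium (private): 18.250 + 0.893Q = 249.314 - 3.856Q → Q_m = 48.6553.
Total external cost = ∫₀^{Q_m} (9.731 + 0.205Q) dQ = 9.731×48.6553 + ½×0.205×48.6553² = 716.1169.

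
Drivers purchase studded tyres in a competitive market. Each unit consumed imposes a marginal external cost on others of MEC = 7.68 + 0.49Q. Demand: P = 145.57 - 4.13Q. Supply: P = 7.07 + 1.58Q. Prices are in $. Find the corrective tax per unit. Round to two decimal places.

tax = $18.02 per unit

Social marginal benefit = demand − MEC = 137.89 - 4.62Q.
Set SMB = MC: 137.89 - 4.62Q = 7.07 + 1.58Q → Q* = 21.1000.
The Pigouvian tax equals MEC at Q*: 7.68 + 0.49×21.1000 = 18.0190.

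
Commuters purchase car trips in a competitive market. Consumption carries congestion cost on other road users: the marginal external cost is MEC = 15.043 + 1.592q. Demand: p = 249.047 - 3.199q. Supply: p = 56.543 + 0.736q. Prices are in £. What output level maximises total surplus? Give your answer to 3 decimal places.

q* = 32.108

Social marginal benefit = demand − MEC = 234.004 - 4.791q.
Set SMB = MC: 234.004 - 4.791q = 56.543 + 0.736q → q* = 32.1080.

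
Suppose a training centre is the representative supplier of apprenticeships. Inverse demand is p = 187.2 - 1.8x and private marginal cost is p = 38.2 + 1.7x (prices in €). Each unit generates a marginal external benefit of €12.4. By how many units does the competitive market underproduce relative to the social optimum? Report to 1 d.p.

Market equilibrium (private): 38.2 + 1.7x = 187.2 - 1.8x → x_m = 42.5714.
Social marginal cost = private MC − MEB = 25.8 + 1.7x.
Set SMC = demand: 25.8 + 1.7x = 187.2 - 1.8x → x* = 46.1143.
Gap = |42.5714 − 46.1143| = 3.5429.

3.5 units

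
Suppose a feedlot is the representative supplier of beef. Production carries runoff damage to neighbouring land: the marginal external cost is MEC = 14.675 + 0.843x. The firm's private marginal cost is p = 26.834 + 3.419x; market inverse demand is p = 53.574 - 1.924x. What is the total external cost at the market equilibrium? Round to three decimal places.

Market equilibrium (private): 26.834 + 3.419x = 53.574 - 1.924x → x_m = 5.0047.
Total external cost = ∫₀^{x_m} (14.675 + 0.843x) dx = 14.675×5.0047 + ½×0.843×5.0047² = 84.0013.

84.001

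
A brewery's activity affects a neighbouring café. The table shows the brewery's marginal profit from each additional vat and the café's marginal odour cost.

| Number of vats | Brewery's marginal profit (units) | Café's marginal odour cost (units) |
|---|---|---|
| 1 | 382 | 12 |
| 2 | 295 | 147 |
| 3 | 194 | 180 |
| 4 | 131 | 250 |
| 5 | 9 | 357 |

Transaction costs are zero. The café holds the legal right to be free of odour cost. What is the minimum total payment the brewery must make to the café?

Efficient level: marginal profit ≥ marginal odour cost through level 3, so k* = 3.
With the café holding the right, the brewery must at least compensate total damage at k*: 12 + 147 + 180 = 339.

339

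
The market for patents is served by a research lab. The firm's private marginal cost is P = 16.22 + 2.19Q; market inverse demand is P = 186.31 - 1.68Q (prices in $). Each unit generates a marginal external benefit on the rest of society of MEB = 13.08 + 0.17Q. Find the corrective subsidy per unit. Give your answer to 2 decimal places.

subsidy = $21.50 per unit

Social marginal cost = private MC − MEB = 3.14 + 2.02Q.
Set SMC = demand: 3.14 + 2.02Q = 186.31 - 1.68Q → Q* = 49.5054.
The Pigouvian subsidy equals MEB at Q*: 13.08 + 0.17×49.5054 = 21.4959.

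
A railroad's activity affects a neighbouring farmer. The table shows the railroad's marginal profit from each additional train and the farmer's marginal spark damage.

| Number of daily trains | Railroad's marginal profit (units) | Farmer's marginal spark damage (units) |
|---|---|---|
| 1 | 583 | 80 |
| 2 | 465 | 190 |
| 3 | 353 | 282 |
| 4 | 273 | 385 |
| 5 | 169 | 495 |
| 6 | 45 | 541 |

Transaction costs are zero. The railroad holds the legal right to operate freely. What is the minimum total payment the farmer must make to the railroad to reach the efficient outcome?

487

Left alone the railroad would choose level 6 (marginal profit stays positive).
Efficient level: k* = 3 (marginal profit ≥ marginal spark damage through 3).
The farmer must at least cover the railroad's forgone profit from cutting 6→3: 273 + 169 + 45 = 487.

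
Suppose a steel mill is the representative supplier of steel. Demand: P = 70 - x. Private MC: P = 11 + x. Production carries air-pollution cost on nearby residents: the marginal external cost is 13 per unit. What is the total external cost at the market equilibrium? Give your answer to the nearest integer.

Market equilibrium (private): 11 + x = 70 - x → x_m = 29.5000.
Total external cost = MEC × x_m = 13 × 29.5000 = 383.5000.

384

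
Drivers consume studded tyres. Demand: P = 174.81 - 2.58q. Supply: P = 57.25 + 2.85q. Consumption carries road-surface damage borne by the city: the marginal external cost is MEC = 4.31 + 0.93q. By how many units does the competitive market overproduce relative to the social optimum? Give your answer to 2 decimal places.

Market equilibrium (private): 57.25 + 2.85q = 174.81 - 2.58q → q_m = 21.6501.
Social marginal benefit = demand − MEC = 170.50 - 3.51q.
Set SMB = MC: 170.50 - 3.51q = 57.25 + 2.85q → q* = 17.8066.
Gap = |21.6501 − 17.8066| = 3.8435.

3.84 units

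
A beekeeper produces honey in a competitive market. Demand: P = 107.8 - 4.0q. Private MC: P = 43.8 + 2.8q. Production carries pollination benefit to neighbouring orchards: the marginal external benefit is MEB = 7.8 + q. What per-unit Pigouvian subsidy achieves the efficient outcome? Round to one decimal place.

subsidy = 20.2 per unit

Social marginal cost = private MC − MEB = 36.0 + 1.8q.
Set SMC = demand: 36.0 + 1.8q = 107.8 - 4.0q → q* = 12.3793.
The Pigouvian subsidy equals MEB at q*: 7.8 + 1.0×12.3793 = 20.1793.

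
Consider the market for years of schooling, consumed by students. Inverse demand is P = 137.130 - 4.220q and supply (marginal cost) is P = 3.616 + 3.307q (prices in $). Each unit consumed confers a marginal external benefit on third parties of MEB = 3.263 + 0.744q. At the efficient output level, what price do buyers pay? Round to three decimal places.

Social marginal benefit = demand + MEB = 140.393 - 3.476q.
Set SMB = MC: 140.393 - 3.476q = 3.616 + 3.307q → q* = 20.1647.
Consumer price on the demand curve at q*: 137.130 − 4.220×20.1647 = 52.0350.

P = $52.035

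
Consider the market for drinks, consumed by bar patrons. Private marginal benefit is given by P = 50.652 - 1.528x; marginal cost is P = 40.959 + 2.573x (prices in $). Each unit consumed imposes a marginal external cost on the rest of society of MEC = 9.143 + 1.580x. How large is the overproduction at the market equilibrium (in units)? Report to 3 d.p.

Market equilibrium (private): 40.959 + 2.573x = 50.652 - 1.528x → x_m = 2.3636.
Social marginal benefit = demand − MEC = 41.509 - 3.108x.
Set SMB = MC: 41.509 - 3.108x = 40.959 + 2.573x → x* = 0.0968.
Gap = |2.3636 − 0.0968| = 2.2668.

2.267 units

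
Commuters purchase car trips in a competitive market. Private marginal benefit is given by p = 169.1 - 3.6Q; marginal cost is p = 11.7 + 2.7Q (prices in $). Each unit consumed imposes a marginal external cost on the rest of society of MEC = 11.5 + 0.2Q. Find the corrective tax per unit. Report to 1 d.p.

Social marginal benefit = demand − MEC = 157.6 - 3.8Q.
Set SMB = MC: 157.6 - 3.8Q = 11.7 + 2.7Q → Q* = 22.4462.
The Pigouvian tax equals MEC at Q*: 11.5 + 0.2×22.4462 = 15.9892.

tax = $16.0 per unit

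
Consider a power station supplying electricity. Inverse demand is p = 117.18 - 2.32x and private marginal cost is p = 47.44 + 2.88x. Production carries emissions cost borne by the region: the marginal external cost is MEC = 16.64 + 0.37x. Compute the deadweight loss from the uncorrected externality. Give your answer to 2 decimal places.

DWL = 41.89

Market equilibrium (private): 47.44 + 2.88x = 117.18 - 2.32x → x_m = 13.4115.
Social marginal cost = private MC + MEC = 64.08 + 3.25x.
Set SMC = demand: 64.08 + 3.25x = 117.18 - 2.32x → x* = 9.5332.
Height of the DWL triangle at x_m is SMC(x_m) − demand(x_m) = MEC(x_m) = 21.6023.
DWL = ½ × 3.8783 × 21.6023 = 41.8901.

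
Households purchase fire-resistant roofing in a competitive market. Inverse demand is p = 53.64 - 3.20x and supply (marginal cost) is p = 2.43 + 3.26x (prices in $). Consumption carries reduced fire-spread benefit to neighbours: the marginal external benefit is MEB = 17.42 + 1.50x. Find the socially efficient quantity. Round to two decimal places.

Social marginal benefit = demand + MEB = 71.06 - 1.70x.
Set SMB = MC: 71.06 - 1.70x = 2.43 + 3.26x → x* = 13.8367.

x* = 13.84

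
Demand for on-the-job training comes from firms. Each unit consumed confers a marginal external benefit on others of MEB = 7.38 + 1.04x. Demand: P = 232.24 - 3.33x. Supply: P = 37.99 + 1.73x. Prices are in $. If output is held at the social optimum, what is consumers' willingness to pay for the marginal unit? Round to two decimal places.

P = $65.22

Social marginal benefit = demand + MEB = 239.62 - 2.29x.
Set SMB = MC: 239.62 - 2.29x = 37.99 + 1.73x → x* = 50.1567.
Consumer price on the demand curve at x*: 232.24 − 3.33×50.1567 = 65.2182.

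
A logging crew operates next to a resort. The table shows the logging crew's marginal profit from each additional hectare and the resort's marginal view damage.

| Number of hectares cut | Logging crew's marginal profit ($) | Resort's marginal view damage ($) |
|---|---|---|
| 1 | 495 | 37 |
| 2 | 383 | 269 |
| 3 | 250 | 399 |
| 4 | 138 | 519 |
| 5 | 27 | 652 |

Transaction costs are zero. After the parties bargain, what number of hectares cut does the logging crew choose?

Bargaining reaches the level where marginal profit last exceeds marginal view damage.
That holds through level 2 (383 ≥ 269) but not at 3 (250 < 399).

2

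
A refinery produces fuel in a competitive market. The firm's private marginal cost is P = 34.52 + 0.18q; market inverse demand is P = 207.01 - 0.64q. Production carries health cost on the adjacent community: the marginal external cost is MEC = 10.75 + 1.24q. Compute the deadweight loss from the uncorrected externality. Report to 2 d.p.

Market equilibrium (private): 34.52 + 0.18q = 207.01 - 0.64q → q_m = 210.3537.
Social marginal cost = private MC + MEC = 45.27 + 1.42q.
Set SMC = demand: 45.27 + 1.42q = 207.01 - 0.64q → q* = 78.5146.
Height of the DWL triangle at q_m is SMC(q_m) − demand(q_m) = MEC(q_m) = 271.5885.
DWL = ½ × 131.8391 × 271.5885 = 17902.9917.

DWL = 17902.99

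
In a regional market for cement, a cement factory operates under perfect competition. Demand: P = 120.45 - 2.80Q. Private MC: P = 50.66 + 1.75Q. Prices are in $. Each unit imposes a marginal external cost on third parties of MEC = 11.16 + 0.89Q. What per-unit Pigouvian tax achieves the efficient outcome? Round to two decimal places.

Social marginal cost = private MC + MEC = 61.82 + 2.64Q.
Set SMC = demand: 61.82 + 2.64Q = 120.45 - 2.80Q → Q* = 10.7776.
The Pigouvian tax equals MEC at Q*: 11.16 + 0.89×10.7776 = 20.7521.

tax = $20.75 per unit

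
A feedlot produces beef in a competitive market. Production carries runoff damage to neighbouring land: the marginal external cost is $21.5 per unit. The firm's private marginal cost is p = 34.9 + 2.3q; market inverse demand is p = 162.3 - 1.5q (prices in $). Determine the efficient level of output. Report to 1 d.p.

Social marginal cost = private MC + MEC = 56.4 + 2.3q.
Set SMC = demand: 56.4 + 2.3q = 162.3 - 1.5q → q* = 27.8684.

q* = 27.9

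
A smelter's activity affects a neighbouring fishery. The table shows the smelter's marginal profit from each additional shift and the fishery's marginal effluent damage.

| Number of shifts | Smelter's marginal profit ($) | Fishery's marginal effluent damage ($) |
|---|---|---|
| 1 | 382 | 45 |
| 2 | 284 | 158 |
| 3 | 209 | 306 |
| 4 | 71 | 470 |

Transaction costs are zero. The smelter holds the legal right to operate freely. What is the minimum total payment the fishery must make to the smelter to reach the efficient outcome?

$280

Left alone the smelter would choose level 4 (marginal profit stays positive).
Efficient level: k* = 2 (marginal profit ≥ marginal effluent damage through 2).
The fishery must at least cover the smelter's forgone profit from cutting 4→2: 209 + 71 = 280.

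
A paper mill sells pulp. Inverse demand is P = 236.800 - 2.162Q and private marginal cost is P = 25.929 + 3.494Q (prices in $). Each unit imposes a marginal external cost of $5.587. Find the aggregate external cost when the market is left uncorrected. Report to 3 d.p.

$208.298

Market equilibrium (private): 25.929 + 3.494Q = 236.800 - 2.162Q → Q_m = 37.2827.
Total external cost = MEC × Q_m = 5.587 × 37.2827 = 208.2984.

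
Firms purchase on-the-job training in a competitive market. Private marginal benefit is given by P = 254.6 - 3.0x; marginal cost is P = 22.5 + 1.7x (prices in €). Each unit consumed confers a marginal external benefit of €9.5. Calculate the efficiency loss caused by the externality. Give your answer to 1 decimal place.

DWL = €9.6

Market equilibrium (private): 22.5 + 1.7x = 254.6 - 3.0x → x_m = 49.3830.
Social marginal benefit = demand + MEB = 264.1 - 3.0x.
Set SMB = MC: 264.1 - 3.0x = 22.5 + 1.7x → x* = 51.4043.
The welfare-loss triangle has base |x_m − x*| and height MEB(x_m) (the vertical gap between SMB and MC is zero at x* and MEB at x_m).
DWL = ½ × 2.0213 × 9.5000 = 9.6012.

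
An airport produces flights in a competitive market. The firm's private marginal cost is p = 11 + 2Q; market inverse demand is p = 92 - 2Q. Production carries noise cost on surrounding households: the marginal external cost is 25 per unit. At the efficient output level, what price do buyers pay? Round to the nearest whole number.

Social marginal cost = private MC + MEC = 36 + 2Q.
Set SMC = demand: 36 + 2Q = 92 - 2Q → Q* = 14.0000.
Consumer price on the demand curve at Q*: 92 − 2×14.0000 = 64.0000.

P = 64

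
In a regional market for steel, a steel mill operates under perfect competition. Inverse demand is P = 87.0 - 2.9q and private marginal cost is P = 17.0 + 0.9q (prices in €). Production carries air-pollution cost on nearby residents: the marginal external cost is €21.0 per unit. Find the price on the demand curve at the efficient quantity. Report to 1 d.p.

Social marginal cost = private MC + MEC = 38.0 + 0.9q.
Set SMC = demand: 38.0 + 0.9q = 87.0 - 2.9q → q* = 12.8947.
Consumer price on the demand curve at q*: 87.0 − 2.9×12.8947 = 49.6054.

P = €49.6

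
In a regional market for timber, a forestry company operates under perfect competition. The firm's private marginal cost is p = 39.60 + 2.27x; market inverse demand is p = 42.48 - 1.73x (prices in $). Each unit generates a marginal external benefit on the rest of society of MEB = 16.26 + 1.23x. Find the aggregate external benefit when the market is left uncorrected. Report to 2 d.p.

$12.03

Market equilibrium (private): 39.60 + 2.27x = 42.48 - 1.73x → x_m = 0.7200.
Total external benefit = ∫₀^{x_m} (16.26 + 1.23x) dx = 16.26×0.7200 + ½×1.23×0.7200² = 12.0260.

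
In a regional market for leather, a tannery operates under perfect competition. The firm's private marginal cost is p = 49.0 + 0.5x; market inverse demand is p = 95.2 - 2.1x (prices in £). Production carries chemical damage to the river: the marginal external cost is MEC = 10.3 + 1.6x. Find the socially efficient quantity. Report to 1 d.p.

x* = 8.5

Social marginal cost = private MC + MEC = 59.3 + 2.1x.
Set SMC = demand: 59.3 + 2.1x = 95.2 - 2.1x → x* = 8.5476.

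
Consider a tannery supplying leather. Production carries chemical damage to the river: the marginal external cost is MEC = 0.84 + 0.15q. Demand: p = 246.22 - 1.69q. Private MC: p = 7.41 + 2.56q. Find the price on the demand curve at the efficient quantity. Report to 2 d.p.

Social marginal cost = private MC + MEC = 8.25 + 2.71q.
Set SMC = demand: 8.25 + 2.71q = 246.22 - 1.69q → q* = 54.0841.
Consumer price on the demand curve at q*: 246.22 − 1.69×54.0841 = 154.8179.

P = 154.82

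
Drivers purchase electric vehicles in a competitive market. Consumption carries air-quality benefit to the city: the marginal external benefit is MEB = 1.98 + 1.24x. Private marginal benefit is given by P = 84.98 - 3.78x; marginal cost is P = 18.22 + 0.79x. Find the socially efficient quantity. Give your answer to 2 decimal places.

Social marginal benefit = demand + MEB = 86.96 - 2.54x.
Set SMB = MC: 86.96 - 2.54x = 18.22 + 0.79x → x* = 20.6426.

x* = 20.64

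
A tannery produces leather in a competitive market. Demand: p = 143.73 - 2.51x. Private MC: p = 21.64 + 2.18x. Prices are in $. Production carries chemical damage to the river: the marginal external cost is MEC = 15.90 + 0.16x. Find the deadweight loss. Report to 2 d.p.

Market equilibrium (private): 21.64 + 2.18x = 143.73 - 2.51x → x_m = 26.0320.
Social marginal cost = private MC + MEC = 37.54 + 2.34x.
Set SMC = demand: 37.54 + 2.34x = 143.73 - 2.51x → x* = 21.8948.
Height of the DWL triangle at x_m is SMC(x_m) − demand(x_m) = MEC(x_m) = 20.0651.
DWL = ½ × 4.1372 × 20.0651 = 41.5067.

DWL = $41.51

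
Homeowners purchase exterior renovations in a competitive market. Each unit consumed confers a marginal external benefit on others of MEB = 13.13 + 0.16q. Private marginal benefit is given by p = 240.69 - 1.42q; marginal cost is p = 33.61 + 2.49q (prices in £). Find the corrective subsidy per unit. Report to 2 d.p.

subsidy = £22.53 per unit

Social marginal benefit = demand + MEB = 253.82 - 1.26q.
Set SMB = MC: 253.82 - 1.26q = 33.61 + 2.49q → q* = 58.7227.
The Pigouvian subsidy equals MEB at q*: 13.13 + 0.16×58.7227 = 22.5256.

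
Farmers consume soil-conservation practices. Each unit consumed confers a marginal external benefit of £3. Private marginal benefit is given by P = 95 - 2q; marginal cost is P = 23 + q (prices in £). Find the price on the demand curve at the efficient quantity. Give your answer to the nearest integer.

P = £45

Social marginal benefit = demand + MEB = 98 - 2q.
Set SMB = MC: 98 - 2q = 23 + q → q* = 25.0000.
Consumer price on the demand curve at q*: 95 − 2×25.0000 = 45.0000.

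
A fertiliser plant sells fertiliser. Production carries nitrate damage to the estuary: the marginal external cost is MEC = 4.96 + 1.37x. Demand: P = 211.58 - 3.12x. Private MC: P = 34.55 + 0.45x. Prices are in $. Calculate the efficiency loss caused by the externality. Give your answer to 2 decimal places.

DWL = $537.83

Market equilibrium (private): 34.55 + 0.45x = 211.58 - 3.12x → x_m = 49.5882.
Social marginal cost = private MC + MEC = 39.51 + 1.82x.
Set SMC = demand: 39.51 + 1.82x = 211.58 - 3.12x → x* = 34.8320.
The loss is the area between SMC and demand from x* to x_m; with linear curves that's a triangle of height MEC(x_m).
DWL = ½ × 14.7562 × 72.8959 = 537.8332.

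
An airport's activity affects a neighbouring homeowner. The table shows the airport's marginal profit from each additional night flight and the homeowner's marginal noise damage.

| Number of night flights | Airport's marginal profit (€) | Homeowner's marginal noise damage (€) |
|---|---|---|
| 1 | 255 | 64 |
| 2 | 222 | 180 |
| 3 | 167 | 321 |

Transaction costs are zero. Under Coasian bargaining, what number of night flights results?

2

Bargaining reaches the level where marginal profit last exceeds marginal noise damage.
That holds through level 2 (222 ≥ 180) but not at 3 (167 < 321).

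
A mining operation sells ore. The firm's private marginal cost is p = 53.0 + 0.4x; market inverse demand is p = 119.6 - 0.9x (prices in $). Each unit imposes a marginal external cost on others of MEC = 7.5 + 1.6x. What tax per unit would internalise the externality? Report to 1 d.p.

Social marginal cost = private MC + MEC = 60.5 + 2.0x.
Set SMC = demand: 60.5 + 2.0x = 119.6 - 0.9x → x* = 20.3793.
The Pigouvian tax equals MEC at x*: 7.5 + 1.6×20.3793 = 40.1069.

tax = $40.1 per unit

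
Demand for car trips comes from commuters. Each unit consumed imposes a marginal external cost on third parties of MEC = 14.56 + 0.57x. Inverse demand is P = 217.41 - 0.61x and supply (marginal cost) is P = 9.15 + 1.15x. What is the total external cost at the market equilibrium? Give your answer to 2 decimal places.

Market equilibrium (private): 9.15 + 1.15x = 217.41 - 0.61x → x_m = 118.3295.
Total external cost = ∫₀^{x_m} (14.56 + 0.57x) dx = 14.56×118.3295 + ½×0.57×118.3295² = 5713.4106.

5713.41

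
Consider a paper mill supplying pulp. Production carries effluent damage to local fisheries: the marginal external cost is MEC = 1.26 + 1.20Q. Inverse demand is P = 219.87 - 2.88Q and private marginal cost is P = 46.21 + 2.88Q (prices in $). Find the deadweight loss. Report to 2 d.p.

Market equilibrium (private): 46.21 + 2.88Q = 219.87 - 2.88Q → Q_m = 30.1493.
Social marginal cost = private MC + MEC = 47.47 + 4.08Q.
Set SMC = demand: 47.47 + 4.08Q = 219.87 - 2.88Q → Q* = 24.7701.
Height of the DWL triangle at Q_m is SMC(Q_m) − demand(Q_m) = MEC(Q_m) = 37.4392.
DWL = ½ × 5.3792 × 37.4392 = 100.6965.

DWL = $100.70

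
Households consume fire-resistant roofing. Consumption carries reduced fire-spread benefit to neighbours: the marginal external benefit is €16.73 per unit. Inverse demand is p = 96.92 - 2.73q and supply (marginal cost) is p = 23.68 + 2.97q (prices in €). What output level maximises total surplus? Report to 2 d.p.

q* = 15.78

Social marginal benefit = demand + MEB = 113.65 - 2.73q.
Set SMB = MC: 113.65 - 2.73q = 23.68 + 2.97q → q* = 15.7842.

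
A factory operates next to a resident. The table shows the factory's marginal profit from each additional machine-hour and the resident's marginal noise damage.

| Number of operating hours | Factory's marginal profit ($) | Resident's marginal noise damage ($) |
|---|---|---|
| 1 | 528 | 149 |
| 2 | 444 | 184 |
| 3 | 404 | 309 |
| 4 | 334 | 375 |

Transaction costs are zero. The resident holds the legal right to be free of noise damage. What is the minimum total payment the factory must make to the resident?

$642

Efficient level: marginal profit ≥ marginal noise damage through level 3, so k* = 3.
With the resident holding the right, the factory must at least compensate total damage at k*: 149 + 184 + 309 = 642.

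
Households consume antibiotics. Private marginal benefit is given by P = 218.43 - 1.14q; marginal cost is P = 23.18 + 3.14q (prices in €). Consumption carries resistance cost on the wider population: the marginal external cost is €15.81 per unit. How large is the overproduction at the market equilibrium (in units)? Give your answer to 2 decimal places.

Market equilibrium (private): 23.18 + 3.14q = 218.43 - 1.14q → q_m = 45.6192.
Social marginal benefit = demand − MEC = 202.62 - 1.14q.
Set SMB = MC: 202.62 - 1.14q = 23.18 + 3.14q → q* = 41.9252.
Gap = |45.6192 − 41.9252| = 3.6940.

3.69 units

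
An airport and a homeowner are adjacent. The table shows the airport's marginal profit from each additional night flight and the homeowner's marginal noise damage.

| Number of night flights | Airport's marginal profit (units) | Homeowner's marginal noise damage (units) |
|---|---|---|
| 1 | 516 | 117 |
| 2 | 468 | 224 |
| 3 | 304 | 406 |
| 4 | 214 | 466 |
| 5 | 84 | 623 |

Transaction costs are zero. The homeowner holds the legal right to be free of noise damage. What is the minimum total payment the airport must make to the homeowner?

Efficient level: marginal profit ≥ marginal noise damage through level 2, so k* = 2.
With the homeowner holding the right, the airport must at least compensate total damage at k*: 117 + 224 = 341.

341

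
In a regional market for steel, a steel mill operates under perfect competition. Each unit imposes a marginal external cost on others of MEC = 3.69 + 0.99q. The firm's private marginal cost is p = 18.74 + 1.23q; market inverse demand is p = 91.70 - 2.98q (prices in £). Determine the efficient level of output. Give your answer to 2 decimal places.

q* = 13.32

Social marginal cost = private MC + MEC = 22.43 + 2.22q.
Set SMC = demand: 22.43 + 2.22q = 91.70 - 2.98q → q* = 13.3212.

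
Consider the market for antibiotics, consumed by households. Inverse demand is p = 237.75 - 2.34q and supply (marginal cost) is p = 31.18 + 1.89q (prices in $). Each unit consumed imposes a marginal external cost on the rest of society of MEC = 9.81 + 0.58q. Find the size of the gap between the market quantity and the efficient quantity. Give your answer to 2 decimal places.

7.93 units

Market equilibrium (private): 31.18 + 1.89q = 237.75 - 2.34q → q_m = 48.8345.
Social marginal benefit = demand − MEC = 227.94 - 2.92q.
Set SMB = MC: 227.94 - 2.92q = 31.18 + 1.89q → q* = 40.9064.
Gap = |48.8345 − 40.9064| = 7.9281.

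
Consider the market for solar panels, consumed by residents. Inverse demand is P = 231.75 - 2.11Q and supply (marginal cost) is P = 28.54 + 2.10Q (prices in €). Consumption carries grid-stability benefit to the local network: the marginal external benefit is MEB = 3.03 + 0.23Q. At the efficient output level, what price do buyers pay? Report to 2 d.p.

Social marginal benefit = demand + MEB = 234.78 - 1.88Q.
Set SMB = MC: 234.78 - 1.88Q = 28.54 + 2.10Q → Q* = 51.8191.
Consumer price on the demand curve at Q*: 231.75 − 2.11×51.8191 = 122.4117.

P = €122.41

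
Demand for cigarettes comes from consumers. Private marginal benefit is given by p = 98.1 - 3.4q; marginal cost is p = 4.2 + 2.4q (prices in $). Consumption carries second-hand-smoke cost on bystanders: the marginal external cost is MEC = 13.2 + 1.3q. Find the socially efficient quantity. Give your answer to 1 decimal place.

q* = 11.4

Social marginal benefit = demand − MEC = 84.9 - 4.7q.
Set SMB = MC: 84.9 - 4.7q = 4.2 + 2.4q → q* = 11.3662.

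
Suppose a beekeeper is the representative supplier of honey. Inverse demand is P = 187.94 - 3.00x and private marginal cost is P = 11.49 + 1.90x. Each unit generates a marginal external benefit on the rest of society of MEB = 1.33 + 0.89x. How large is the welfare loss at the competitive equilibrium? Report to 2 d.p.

Market equilibrium (private): 11.49 + 1.90x = 187.94 - 3.00x → x_m = 36.0102.
Social marginal cost = private MC − MEB = 10.16 + 1.01x.
Set SMC = demand: 10.16 + 1.01x = 187.94 - 3.00x → x* = 44.3342.
The loss is the area between SMC and demand from x* to x_m; with linear curves that's a triangle of height MEB(x_m).
DWL = ½ × 8.3240 × 33.3791 = 138.9238.

DWL = 138.92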